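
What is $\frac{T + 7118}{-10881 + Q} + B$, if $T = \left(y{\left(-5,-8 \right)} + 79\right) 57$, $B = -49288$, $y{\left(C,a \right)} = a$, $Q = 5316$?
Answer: $- \frac{7837111}{159} \approx -49290.0$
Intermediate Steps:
$T = 4047$ ($T = \left(-8 + 79\right) 57 = 71 \cdot 57 = 4047$)
$\frac{T + 7118}{-10881 + Q} + B = \frac{4047 + 7118}{-10881 + 5316} - 49288 = \frac{11165}{-5565} - 49288 = 11165 \left(- \frac{1}{5565}\right) - 49288 = - \frac{319}{159} - 49288 = - \frac{7837111}{159}$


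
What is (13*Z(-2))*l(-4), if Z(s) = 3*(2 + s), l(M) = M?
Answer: 0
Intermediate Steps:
Z(s) = 6 + 3*s
(13*Z(-2))*l(-4) = (13*(6 + 3*(-2)))*(-4) = (13*(6 - 6))*(-4) = (13*0)*(-4) = 0*(-4) = 0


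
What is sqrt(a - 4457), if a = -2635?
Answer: 6*I*sqrt(197) ≈ 84.214*I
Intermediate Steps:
sqrt(a - 4457) = sqrt(-2635 - 4457) = sqrt(-7092) = 6*I*sqrt(197)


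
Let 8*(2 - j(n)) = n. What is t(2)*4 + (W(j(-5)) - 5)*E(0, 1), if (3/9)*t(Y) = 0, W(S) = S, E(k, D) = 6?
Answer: -57/4 ≈ -14.250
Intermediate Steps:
j(n) = 2 - n/8
t(Y) = 0 (t(Y) = 3*0 = 0)
t(2)*4 + (W(j(-5)) - 5)*E(0, 1) = 0*4 + ((2 - 1/8*(-5)) - 5)*6 = 0 + ((2 + 5/8) - 5)*6 = 0 + (21/8 - 5)*6 = 0 - 19/8*6 = 0 - 57/4 = -57/4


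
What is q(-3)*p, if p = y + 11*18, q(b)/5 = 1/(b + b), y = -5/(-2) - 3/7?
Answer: -14005/84 ≈ -166.73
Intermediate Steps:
y = 29/14 (y = -5*(-1/2) - 3*1/7 = 5/2 - 3/7 = 29/14 ≈ 2.0714)
q(b) = 5/(2*b) (q(b) = 5/(b + b) = 5/((2*b)) = 5*(1/(2*b)) = 5/(2*b))
p = 2801/14 (p = 29/14 + 11*18 = 29/14 + 198 = 2801/14 ≈ 200.07)
q(-3)*p = ((5/2)/(-3))*(2801/14) = ((5/2)*(-1/3))*(2801/14) = -5/6*2801/14 = -14005/84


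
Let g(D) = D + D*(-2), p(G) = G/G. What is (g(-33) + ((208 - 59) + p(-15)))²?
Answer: 33489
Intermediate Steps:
p(G) = 1
g(D) = -D (g(D) = D - 2*D = -D)
(g(-33) + ((208 - 59) + p(-15)))² = (-1*(-33) + ((208 - 59) + 1))² = (33 + (149 + 1))² = (33 + 150)² = 183² = 33489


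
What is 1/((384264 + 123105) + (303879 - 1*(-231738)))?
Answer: 1/1042986 ≈ 9.5879e-7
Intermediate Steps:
1/((384264 + 123105) + (303879 - 1*(-231738))) = 1/(507369 + (303879 + 231738)) = 1/(507369 + 535617) = 1/1042986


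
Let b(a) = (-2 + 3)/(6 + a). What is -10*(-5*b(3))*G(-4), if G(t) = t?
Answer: -200/9 ≈ -22.222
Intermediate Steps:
b(a) = 1/(6 + a)
-10*(-5*b(3))*G(-4) = -10*(-5/(6 + 3))*(-4) = -10*(-5/9)*(-4) = -10*(-5*⅑)*(-4) = -(-50)*(-4)/9 = -10*20/9 = -200/9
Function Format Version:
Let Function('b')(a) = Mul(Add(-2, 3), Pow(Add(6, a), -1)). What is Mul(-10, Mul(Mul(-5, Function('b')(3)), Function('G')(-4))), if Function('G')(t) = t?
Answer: Rational(-200, 9) ≈ -22.222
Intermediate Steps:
Function('b')(a) = Pow(Add(6, a), -1) (Function('b')(a) = Mul(1, Pow(Add(6, a), -1)) = Pow(Add(6, a), -1))
Mul(-10, Mul(Mul(-5, Function('b')(3)), Function('G')(-4))) = Mul(-10, Mul(Mul(-5, Pow(Add(6, 3), -1)), -4)) = Mul(-10, Mul(Mul(-5, Pow(9, -1)), -4)) = Mul(-10, Mul(Mul(-5, Rational(1, 9)), -4)) = Mul(-10, Mul(Rational(-5, 9), -4)) = Mul(-10, Rational(20, 9)) = Rational(-200, 9)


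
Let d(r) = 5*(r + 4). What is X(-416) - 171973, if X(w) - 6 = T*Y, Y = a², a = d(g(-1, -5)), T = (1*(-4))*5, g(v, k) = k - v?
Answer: -171967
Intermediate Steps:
T = -20 (T = -4*5 = -20)
d(r) = 20 + 5*r (d(r) = 5*(4 + r) = 20 + 5*r)
a = 0 (a = 20 + 5*(-5 - 1*(-1)) = 20 + 5*(-5 + 1) = 20 + 5*(-4) = 20 - 20 = 0)
Y = 0 (Y = 0² = 0)
X(w) = 6 (X(w) = 6 - 20*0 = 6 + 0 = 6)
X(-416) - 171973 = 6 - 171973 = -171967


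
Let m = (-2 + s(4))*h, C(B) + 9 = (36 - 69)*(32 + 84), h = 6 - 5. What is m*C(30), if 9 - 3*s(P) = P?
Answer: 1279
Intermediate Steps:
h = 1
s(P) = 3 - P/3
C(B) = -3837 (C(B) = -9 + (36 - 69)*(32 + 84) = -9 - 33*116 = -9 - 3828 = -3837)
m = -⅓ (m = (-2 + (3 - ⅓*4))*1 = (-2 + (3 - 4/3))*1 = (-2 + 5/3)*1 = -⅓*1 = -⅓ ≈ -0.33333)
m*C(30) = -⅓*(-3837) = 1279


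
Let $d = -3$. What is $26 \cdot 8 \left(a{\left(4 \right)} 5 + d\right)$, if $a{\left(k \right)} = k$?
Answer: $3536$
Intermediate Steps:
$26 \cdot 8 \left(a{\left(4 \right)} 5 + d\right) = 26 \cdot 8 \left(4 \cdot 5 - 3\right) = 208 \left(20 - 3\right) = 208 \cdot 17 = 3536$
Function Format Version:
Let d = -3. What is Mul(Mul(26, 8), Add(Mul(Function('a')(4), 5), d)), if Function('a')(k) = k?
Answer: 3536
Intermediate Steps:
Mul(Mul(26, 8), Add(Mul(Function('a')(4), 5), d)) = Mul(Mul(26, 8), Add(Mul(4, 5), -3)) = Mul(208, Add(20, -3)) = Mul(208, 17) = 3536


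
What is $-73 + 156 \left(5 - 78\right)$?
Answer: $-11461$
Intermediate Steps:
$-73 + 156 \left(5 - 78\right) = -73 + 156 \left(-73\right) = -73 - 11388 = -11461$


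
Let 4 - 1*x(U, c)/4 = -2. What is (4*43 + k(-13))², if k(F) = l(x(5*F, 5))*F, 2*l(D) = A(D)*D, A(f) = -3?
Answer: 409600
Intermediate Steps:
x(U, c) = 24 (x(U, c) = 16 - 4*(-2) = 16 + 8 = 24)
l(D) = -3*D/2 (l(D) = (-3*D)/2 = -3*D/2)
k(F) = -36*F (k(F) = (-3/2*24)*F = -36*F)
(4*43 + k(-13))² = (4*43 - 36*(-13))² = (172 + 468)² = 640² = 409600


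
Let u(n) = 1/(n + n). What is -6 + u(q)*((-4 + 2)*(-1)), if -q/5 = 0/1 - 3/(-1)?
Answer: -91/15 ≈ -6.0667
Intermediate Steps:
q = -15 (q = -5*(0/1 - 3/(-1)) = -5*(0*1 - 3*(-1)) = -5*(0 + 3) = -5*3 = -15)
u(n) = 1/(2*n)
-6 + u(q)*((-4 + 2)*(-1)) = -6 + ((½)/(-15))*((-4 + 2)*(-1)) = -6 + ((½)*(-1/15))*(-2*(-1)) = -6 - 1/30*2 = -6 - 1/15 = -91/15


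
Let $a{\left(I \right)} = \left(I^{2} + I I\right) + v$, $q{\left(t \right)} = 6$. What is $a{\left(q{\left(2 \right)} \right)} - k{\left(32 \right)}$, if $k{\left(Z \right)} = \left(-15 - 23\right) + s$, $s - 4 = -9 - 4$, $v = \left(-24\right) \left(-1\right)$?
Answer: $143$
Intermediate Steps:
$v = 24$
$s = -9$ ($s = 4 - 13 = -9$)
$k{\left(Z \right)} = -47$ ($k{\left(Z \right)} = \left(-15 - 23\right) - 9 = -38 - 9 = -47$)
$a{\left(I \right)} = 24 + 2 I^{2}$ ($a{\left(I \right)} = \left(I^{2} + I I\right) + 24 = \left(I^{2} + I^{2}\right) + 24 = 2 I^{2} + 24 = 24 + 2 I^{2}$)
$a{\left(q{\left(2 \right)} \right)} - k{\left(32 \right)} = \left(24 + 2 \cdot 6^{2}\right) - -47 = \left(24 + 2 \cdot 36\right) + 47 = \left(24 + 72\right) + 47 = 96 + 47 = 143$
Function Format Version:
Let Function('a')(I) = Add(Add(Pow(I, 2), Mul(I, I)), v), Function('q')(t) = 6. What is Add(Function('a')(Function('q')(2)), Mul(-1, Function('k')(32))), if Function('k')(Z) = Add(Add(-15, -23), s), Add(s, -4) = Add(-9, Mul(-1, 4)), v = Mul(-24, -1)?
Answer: 143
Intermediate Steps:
v = 24
s = -9 (s = Add(4, Add(-9, Mul(-1, 4))) = Add(4, Add(-9, -4)) = Add(4, -13) = -9)
Function('k')(Z) = -47 (Function('k')(Z) = Add(Add(-15, -23), -9) = Add(-38, -9) = -47)
Function('a')(I) = Add(24, Mul(2, Pow(I, 2))) (Function('a')(I) = Add(Add(Pow(I, 2), Mul(I, I)), 24) = Add(Add(Pow(I, 2), Pow(I, 2)), 24) = Add(Mul(2, Pow(I, 2)), 24) = Add(24, Mul(2, Pow(I, 2))))
Add(Function('a')(Function('q')(2)), Mul(-1, Function('k')(32))) = Add(Add(24, Mul(2, Pow(6, 2))), Mul(-1, -47)) = Add(Add(24, Mul(2, 36)), 47) = Add(Add(24, 72), 47) = Add(96, 47) = 143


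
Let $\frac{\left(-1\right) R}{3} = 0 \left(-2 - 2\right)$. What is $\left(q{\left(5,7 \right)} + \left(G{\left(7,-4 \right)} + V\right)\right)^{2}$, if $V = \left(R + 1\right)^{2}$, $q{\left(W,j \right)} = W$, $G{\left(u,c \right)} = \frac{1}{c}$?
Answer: $\frac{529}{16} \approx 33.063$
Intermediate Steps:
$R = 0$ ($R = - 3 \cdot 0 \left(-2 - 2\right) = - 3 \cdot 0 \left(-4\right) = \left(-3\right) 0 = 0$)
$V = 1$ ($V = \left(0 + 1\right)^{2} = 1^{2} = 1$)
$\left(q{\left(5,7 \right)} + \left(G{\left(7,-4 \right)} + V\right)\right)^{2} = \left(5 + \left(\frac{1}{-4} + 1\right)\right)^{2} = \left(5 + \left(- \frac{1}{4} + 1\right)\right)^{2} = \left(5 + \frac{3}{4}\right)^{2} = \left(\frac{23}{4}\right)^{2} = \frac{529}{16}$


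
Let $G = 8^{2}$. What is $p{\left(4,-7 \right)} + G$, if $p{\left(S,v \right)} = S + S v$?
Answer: $40$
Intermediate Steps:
$G = 64$
$p{\left(4,-7 \right)} + G = 4 \left(1 - 7\right) + 64 = 4 \left(-6\right) + 64 = -24 + 64 = 40$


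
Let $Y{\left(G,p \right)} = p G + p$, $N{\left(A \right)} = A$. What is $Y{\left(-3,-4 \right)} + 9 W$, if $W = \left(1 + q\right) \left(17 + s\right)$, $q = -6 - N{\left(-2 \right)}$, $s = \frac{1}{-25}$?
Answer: $- \frac{11248}{25} \approx -449.92$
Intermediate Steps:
$s = - \frac{1}{25} \approx -0.04$
$Y{\left(G,p \right)} = p + G p$ ($Y{\left(G,p \right)} = G p + p = p + G p$)
$q = -4$ ($q = -6 - -2 = -6 + 2 = -4$)
$W = - \frac{1272}{25}$ ($W = \left(1 - 4\right) \left(17 - \frac{1}{25}\right) = \left(-3\right) \frac{424}{25} = - \frac{1272}{25} \approx -50.88$)
$Y{\left(-3,-4 \right)} + 9 W = - 4 \left(1 - 3\right) + 9 \left(- \frac{1272}{25}\right) = \left(-4\right) \left(-2\right) - \frac{11448}{25} = 8 - \frac{11448}{25} = - \frac{11248}{25}$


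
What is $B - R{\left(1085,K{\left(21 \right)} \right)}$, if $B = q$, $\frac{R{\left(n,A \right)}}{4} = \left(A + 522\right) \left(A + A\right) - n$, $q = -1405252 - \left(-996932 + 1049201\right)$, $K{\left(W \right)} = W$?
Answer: $-1544405$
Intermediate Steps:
$q = -1457521$ ($q = -1405252 - 52269 = -1457521$)
$R{\left(n,A \right)} = - 4 n + 8 A \left(522 + A\right)$ ($R{\left(n,A \right)} = 4 \left(\left(A + 522\right) \left(A + A\right) - n\right) = 4 \left(\left(522 + A\right) 2 A - n\right) = 4 \left(2 A \left(522 + A\right) - n\right) = 4 \left(- n + 2 A \left(522 + A\right)\right) = - 4 n + 8 A \left(522 + A\right)$)
$B = -1457521$
$B - R{\left(1085,K{\left(21 \right)} \right)} = -1457521 - \left(\left(-4\right) 1085 + 8 \cdot 21^{2} + 4176 \cdot 21\right) = -1457521 - \left(-4340 + 8 \cdot 441 + 87696\right) = -1457521 - \left(-4340 + 3528 + 87696\right) = -1457521 - 86884 = -1544405$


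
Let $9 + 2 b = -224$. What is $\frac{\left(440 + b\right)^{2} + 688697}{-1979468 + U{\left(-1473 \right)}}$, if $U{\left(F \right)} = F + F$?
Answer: $- \frac{3173397}{7929656} \approx -0.40019$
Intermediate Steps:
$b = - \frac{233}{2}$ ($b = - \frac{9}{2} + \frac{1}{2} \left(-224\right) = - \frac{9}{2} - 112 = - \frac{233}{2} \approx -116.5$)
$U{\left(F \right)} = 2 F$
$\frac{\left(440 + b\right)^{2} + 688697}{-1979468 + U{\left(-1473 \right)}} = \frac{\left(440 - \frac{233}{2}\right)^{2} + 688697}{-1979468 + 2 \left(-1473\right)} = \frac{\left(\frac{647}{2}\right)^{2} + 688697}{-1979468 - 2946} = \frac{\frac{418609}{4} + 688697}{-1982414} = \frac{3173397}{4} \left(- \frac{1}{1982414}\right) = - \frac{3173397}{7929656}$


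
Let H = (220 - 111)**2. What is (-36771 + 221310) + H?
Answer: 196420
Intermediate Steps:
H = 11881 (H = 109**2 = 11881)
(-36771 + 221310) + H = (-36771 + 221310) + 11881 = 184539 + 11881 = 196420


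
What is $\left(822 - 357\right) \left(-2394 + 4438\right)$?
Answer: $950460$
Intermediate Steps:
$\left(822 - 357\right) \left(-2394 + 4438\right) = 465 \cdot 2044 = 950460$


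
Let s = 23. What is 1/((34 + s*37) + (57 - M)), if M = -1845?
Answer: 1/2787 ≈ 0.00035881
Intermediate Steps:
1/((34 + s*37) + (57 - M)) = 1/((34 + 23*37) + (57 - 1*(-1845))) = 1/((34 + 851) + (57 + 1845)) = 1/(885 + 1902) = 1/2787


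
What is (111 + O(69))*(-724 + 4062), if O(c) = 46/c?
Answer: 1118230/3 ≈ 3.7274e+5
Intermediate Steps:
(111 + O(69))*(-724 + 4062) = (111 + 46/69)*(-724 + 4062) = (111 + 46*(1/69))*3338 = (111 + ⅔)*3338 = (335/3)*3338 = 1118230/3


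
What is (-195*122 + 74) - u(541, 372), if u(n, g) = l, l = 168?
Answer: -23884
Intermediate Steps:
u(n, g) = 168
(-195*122 + 74) - u(541, 372) = (-195*122 + 74) - 1*168 = (-23790 + 74) - 168 = -23716 - 168 = -23884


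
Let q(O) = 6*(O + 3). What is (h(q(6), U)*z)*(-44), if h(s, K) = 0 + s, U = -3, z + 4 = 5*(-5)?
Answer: 68904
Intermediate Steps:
z = -29 (z = -4 + 5*(-5) = -4 - 25 = -29)
q(O) = 18 + 6*O (q(O) = 6*(3 + O) = 18 + 6*O)
h(s, K) = s
(h(q(6), U)*z)*(-44) = ((18 + 6*6)*(-29))*(-44) = ((18 + 36)*(-29))*(-44) = (54*(-29))*(-44) = -1566*(-44) = 68904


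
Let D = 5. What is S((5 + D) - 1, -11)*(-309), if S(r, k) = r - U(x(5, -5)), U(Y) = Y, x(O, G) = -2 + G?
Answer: -4944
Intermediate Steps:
S(r, k) = 7 + r (S(r, k) = r - (-2 - 5) = r - 1*(-7) = r + 7 = 7 + r)
S((5 + D) - 1, -11)*(-309) = (7 + ((5 + 5) - 1))*(-309) = (7 + (10 - 1))*(-309) = (7 + 9)*(-309) = 16*(-309) = -4944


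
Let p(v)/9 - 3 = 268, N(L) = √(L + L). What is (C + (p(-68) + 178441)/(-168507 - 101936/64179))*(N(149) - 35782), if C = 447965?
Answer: -173349518743988520430/10814712689 + 4844601161030365*√298/10814712689 ≈ -1.6021e+10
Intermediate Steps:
N(L) = √2*√L (N(L) = √(2*L) = √2*√L)
p(v) = 2439 (p(v) = 27 + 9*268 = 27 + 2412 = 2439)
(C + (p(-68) + 178441)/(-168507 - 101936/64179))*(N(149) - 35782) = (447965 + (2439 + 178441)/(-168507 - 101936/64179))*(√2*√149 - 35782) = (447965 + 180880/(-168507 - 101936*1/64179))*(√298 - 35782) = (447965 + 180880/(-168507 - 101936/64179))*(-35782 + √298) = (447965 + 180880/(-10814712689/64179))*(-35782 + √298) = (447965 + 180880*(-64179/10814712689))*(-35782 + √298) = (447965 - 11608697520/10814712689)*(-35782 + √298) = 4844601161030365*(-35782 + √298)/10814712689 = -173349518743988520430/10814712689 + 4844601161030365*√298/10814712689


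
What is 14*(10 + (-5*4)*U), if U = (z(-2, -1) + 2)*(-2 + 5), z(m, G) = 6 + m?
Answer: -4900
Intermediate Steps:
U = 18 (U = ((6 - 2) + 2)*(-2 + 5) = (4 + 2)*3 = 6*3 = 18)
14*(10 + (-5*4)*U) = 14*(10 - 5*4*18) = 14*(10 - 20*18) = 14*(10 - 360) = 14*(-350) = -4900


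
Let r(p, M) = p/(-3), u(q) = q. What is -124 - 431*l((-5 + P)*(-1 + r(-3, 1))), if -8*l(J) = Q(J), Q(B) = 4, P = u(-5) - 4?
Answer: 183/2 ≈ 91.500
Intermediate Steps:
r(p, M) = -p/3 (r(p, M) = p*(-1/3) = -p/3)
P = -9 (P = -5 - 4 = -9)
l(J) = -1/2 (l(J) = -1/8*4 = -1/2)
-124 - 431*l((-5 + P)*(-1 + r(-3, 1))) = -124 - 431*(-1/2) = -124 + 431/2 = 183/2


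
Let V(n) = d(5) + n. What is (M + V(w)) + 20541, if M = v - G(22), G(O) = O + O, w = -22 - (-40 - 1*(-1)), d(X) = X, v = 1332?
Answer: 21851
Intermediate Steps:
w = 17 (w = -22 - (-40 + 1) = -22 - 1*(-39) = -22 + 39 = 17)
G(O) = 2*O
V(n) = 5 + n
M = 1288 (M = 1332 - 2*22 = 1332 - 1*44 = 1332 - 44 = 1288)
(M + V(w)) + 20541 = (1288 + (5 + 17)) + 20541 = (1288 + 22) + 20541 = 1310 + 20541 = 21851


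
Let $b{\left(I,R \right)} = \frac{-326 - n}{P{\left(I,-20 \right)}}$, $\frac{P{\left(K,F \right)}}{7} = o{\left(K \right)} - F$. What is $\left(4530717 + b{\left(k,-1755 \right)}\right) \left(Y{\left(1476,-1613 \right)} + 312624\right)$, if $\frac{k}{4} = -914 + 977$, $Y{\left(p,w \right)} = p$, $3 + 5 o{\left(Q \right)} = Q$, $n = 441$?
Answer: $\frac{9961684016400}{7} \approx 1.4231 \cdot 10^{12}$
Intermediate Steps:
$o{\left(Q \right)} = - \frac{3}{5} + \frac{Q}{5}$
$P{\left(K,F \right)} = - \frac{21}{5} - 7 F + \frac{7 K}{5}$ ($P{\left(K,F \right)} = 7 \left(\left(- \frac{3}{5} + \frac{K}{5}\right) - F\right) = 7 \left(- \frac{3}{5} - F + \frac{K}{5}\right) = - \frac{21}{5} - 7 F + \frac{7 K}{5}$)
$k = 252$ ($k = 4 \left(-914 + 977\right) = 4 \cdot 63 = 252$)
$b{\left(I,R \right)} = - \frac{767}{\frac{679}{5} + \frac{7 I}{5}}$ ($b{\left(I,R \right)} = \frac{-326 - 441}{- \frac{21}{5} - -140 + \frac{7 I}{5}} = \frac{-326 - 441}{- \frac{21}{5} + 140 + \frac{7 I}{5}} = - \frac{767}{\frac{679}{5} + \frac{7 I}{5}}$)
$\left(4530717 + b{\left(k,-1755 \right)}\right) \left(Y{\left(1476,-1613 \right)} + 312624\right) = \left(4530717 - \frac{3835}{679 + 7 \cdot 252}\right) \left(1476 + 312624\right) = \left(4530717 - \frac{3835}{679 + 1764}\right) 314100 = \left(4530717 - \frac{3835}{2443}\right) 314100 = \frac{11068537796}{2443} \cdot 314100 = \frac{9961684016400}{7}$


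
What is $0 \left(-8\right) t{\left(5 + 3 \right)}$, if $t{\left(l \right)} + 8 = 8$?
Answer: $0$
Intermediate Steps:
$t{\left(l \right)} = 0$ ($t{\left(l \right)} = -8 + 8 = 0$)
$0 \left(-8\right) t{\left(5 + 3 \right)} = 0 \left(-8\right) 0 = 0 \cdot 0 = 0$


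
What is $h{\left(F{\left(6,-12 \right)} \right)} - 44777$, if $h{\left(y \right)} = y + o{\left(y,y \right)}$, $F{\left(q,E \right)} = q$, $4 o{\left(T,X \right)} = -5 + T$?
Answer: $- \frac{179083}{4} \approx -44771.0$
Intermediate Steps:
$o{\left(T,X \right)} = - \frac{5}{4} + \frac{T}{4}$ ($o{\left(T,X \right)} = \frac{-5 + T}{4} = - \frac{5}{4} + \frac{T}{4}$)
$h{\left(y \right)} = - \frac{5}{4} + \frac{5 y}{4}$ ($h{\left(y \right)} = y + \left(- \frac{5}{4} + \frac{y}{4}\right) = - \frac{5}{4} + \frac{5 y}{4}$)
$h{\left(F{\left(6,-12 \right)} \right)} - 44777 = \left(- \frac{5}{4} + \frac{5}{4} \cdot 6\right) - 44777 = \left(- \frac{5}{4} + \frac{15}{2}\right) - 44777 = \frac{25}{4} - 44777 = - \frac{179083}{4}$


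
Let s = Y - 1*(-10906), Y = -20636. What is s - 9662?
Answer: -19392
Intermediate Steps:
s = -9730 (s = -20636 - 1*(-10906) = -20636 + 10906 = -9730)
s - 9662 = -9730 - 9662 = -19392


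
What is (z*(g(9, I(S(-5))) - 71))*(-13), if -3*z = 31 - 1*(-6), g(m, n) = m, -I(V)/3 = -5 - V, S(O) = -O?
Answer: -29822/3 ≈ -9940.7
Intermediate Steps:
I(V) = 15 + 3*V (I(V) = -3*(-5 - V) = 15 + 3*V)
z = -37/3 (z = -(31 - 1*(-6))/3 = -(31 + 6)/3 = -⅓*37 = -37/3 ≈ -12.333)
(z*(g(9, I(S(-5))) - 71))*(-13) = -37*(9 - 71)/3*(-13) = -37/3*(-62)*(-13) = (2294/3)*(-13) = -29822/3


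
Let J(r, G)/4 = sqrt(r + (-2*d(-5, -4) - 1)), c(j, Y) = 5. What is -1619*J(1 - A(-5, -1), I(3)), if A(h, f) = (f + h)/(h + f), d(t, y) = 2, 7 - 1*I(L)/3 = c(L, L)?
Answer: -6476*I*sqrt(5) ≈ -14481.0*I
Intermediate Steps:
I(L) = 6 (I(L) = 21 - 3*5 = 21 - 15 = 6)
A(h, f) = 1 (A(h, f) = (f + h)/(f + h) = 1)
J(r, G) = 4*sqrt(-5 + r) (J(r, G) = 4*sqrt(r + (-2*2 - 1)) = 4*sqrt(r + (-4 - 1)) = 4*sqrt(r - 5) = 4*sqrt(-5 + r))
-1619*J(1 - A(-5, -1), I(3)) = -6476*sqrt(-5 + (1 - 1*1)) = -6476*sqrt(-5 + (1 - 1)) = -6476*sqrt(-5 + 0) = -6476*sqrt(-5) = -6476*I*sqrt(5)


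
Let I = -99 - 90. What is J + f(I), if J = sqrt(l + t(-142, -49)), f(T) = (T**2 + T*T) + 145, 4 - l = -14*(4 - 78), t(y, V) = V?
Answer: 71587 + I*sqrt(1081) ≈ 71587.0 + 32.879*I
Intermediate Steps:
l = -1032 (l = 4 - (-14)*(4 - 78) = 4 - (-14)*(-74) = 4 - 1*1036 = 4 - 1036 = -1032)
I = -189
f(T) = 145 + 2*T**2 (f(T) = (T**2 + T**2) + 145 = 2*T**2 + 145 = 145 + 2*T**2)
J = I*sqrt(1081) (J = sqrt(-1032 - 49) = sqrt(-1081) = I*sqrt(1081) ≈ 32.879*I)
J + f(I) = I*sqrt(1081) + (145 + 2*(-189)**2) = I*sqrt(1081) + (145 + 2*35721) = I*sqrt(1081) + (145 + 71442) = I*sqrt(1081) + 71587 = 71587 + I*sqrt(1081)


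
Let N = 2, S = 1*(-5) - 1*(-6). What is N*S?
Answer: 2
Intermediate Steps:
S = 1 (S = -5 + 6 = 1)
N*S = 2*1 = 2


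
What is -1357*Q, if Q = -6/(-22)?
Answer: -4071/11 ≈ -370.09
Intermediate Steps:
Q = 3/11 (Q = -6*(-1/22) = 3/11 ≈ 0.27273)
-1357*Q = -1357*3/11 = -4071/11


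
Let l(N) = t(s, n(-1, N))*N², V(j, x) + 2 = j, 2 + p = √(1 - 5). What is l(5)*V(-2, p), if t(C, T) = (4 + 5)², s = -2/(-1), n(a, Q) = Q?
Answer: -8100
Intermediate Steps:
p = -2 + 2*I (p = -2 + √(1 - 5) = -2 + √(-4) = -2 + 2*I ≈ -2.0 + 2.0*I)
V(j, x) = -2 + j
s = 2 (s = -2*(-1) = 2)
t(C, T) = 81 (t(C, T) = 9² = 81)
l(N) = 81*N²
l(5)*V(-2, p) = (81*5²)*(-2 - 2) = (81*25)*(-4) = 2025*(-4) = -8100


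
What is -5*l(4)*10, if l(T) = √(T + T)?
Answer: -100*√2 ≈ -141.42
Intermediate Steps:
l(T) = √2*√T (l(T) = √(2*T) = √2*√T)
-5*l(4)*10 = -5*√2*√4*10 = -5*√2*2*10 = -10*√2*10 = -100*√2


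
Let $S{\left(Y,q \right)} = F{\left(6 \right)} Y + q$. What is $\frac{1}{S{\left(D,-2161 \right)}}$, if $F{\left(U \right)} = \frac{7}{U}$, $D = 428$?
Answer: $- \frac{3}{4985} \approx -0.00060181$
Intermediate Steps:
$S{\left(Y,q \right)} = q + \frac{7 Y}{6}$ ($S{\left(Y,q \right)} = \frac{7}{6} Y + q = 7 \cdot \frac{1}{6} Y + q = \frac{7 Y}{6} + q = q + \frac{7 Y}{6}$)
$\frac{1}{S{\left(D,-2161 \right)}} = \frac{1}{-2161 + \frac{7}{6} \cdot 428} = \frac{1}{-2161 + \frac{1498}{3}} = \frac{1}{- \frac{4985}{3}} = - \frac{3}{4985}$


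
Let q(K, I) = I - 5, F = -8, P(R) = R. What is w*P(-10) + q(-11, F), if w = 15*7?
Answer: -1063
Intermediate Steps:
w = 105
q(K, I) = -5 + I
w*P(-10) + q(-11, F) = 105*(-10) + (-5 - 8) = -1050 - 13 = -1063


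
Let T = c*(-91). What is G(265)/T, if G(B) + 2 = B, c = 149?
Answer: -263/13559 ≈ -0.019397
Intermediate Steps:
G(B) = -2 + B
T = -13559 (T = 149*(-91) = -13559)
G(265)/T = (-2 + 265)/(-13559) = 263*(-1/13559) = -263/13559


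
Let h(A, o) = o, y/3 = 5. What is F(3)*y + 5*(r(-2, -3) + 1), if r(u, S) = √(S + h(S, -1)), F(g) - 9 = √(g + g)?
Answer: 140 + 10*I + 15*√6 ≈ 176.74 + 10.0*I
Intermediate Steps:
y = 15 (y = 3*5 = 15)
F(g) = 9 + √2*√g (F(g) = 9 + √(g + g) = 9 + √(2*g) = 9 + √2*√g)
r(u, S) = √(-1 + S) (r(u, S) = √(S - 1) = √(-1 + S))
F(3)*y + 5*(r(-2, -3) + 1) = (9 + √2*√3)*15 + 5*(√(-1 - 3) + 1) = (9 + √6)*15 + 5*(√(-4) + 1) = (135 + 15*√6) + 5*(2*I + 1) = (135 + 15*√6) + 5*(1 + 2*I) = (135 + 15*√6) + (5 + 10*I) = 140 + 10*I + 15*√6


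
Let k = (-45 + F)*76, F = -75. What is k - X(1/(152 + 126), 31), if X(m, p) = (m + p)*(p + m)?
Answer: -779117241/77284 ≈ -10081.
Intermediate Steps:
X(m, p) = (m + p)**2 (X(m, p) = (m + p)*(m + p) = (m + p)**2)
k = -9120 (k = (-45 - 75)*76 = -120*76 = -9120)
k - X(1/(152 + 126), 31) = -9120 - (1/(152 + 126) + 31)**2 = -9120 - (1/278 + 31)**2 = -9120 - (8619/278)**2 = -9120 - 1*74287161/77284 = -9120 - 74287161/77284 = -779117241/77284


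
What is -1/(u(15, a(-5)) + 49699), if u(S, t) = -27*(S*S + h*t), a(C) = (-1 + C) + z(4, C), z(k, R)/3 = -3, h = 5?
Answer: -1/45649 ≈ -2.1906e-5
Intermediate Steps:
z(k, R) = -9 (z(k, R) = 3*(-3) = -9)
a(C) = -10 + C (a(C) = (-1 + C) - 9 = -10 + C)
u(S, t) = -135*t - 27*S**2 (u(S, t) = -27*(S*S + 5*t) = -27*(S**2 + 5*t) = -135*t - 27*S**2)
-1/(u(15, a(-5)) + 49699) = -1/((-135*(-10 - 5) - 27*15**2) + 49699) = -1/((-135*(-15) - 27*225) + 49699) = -1/((2025 - 6075) + 49699) = -1/(-4050 + 49699) = -1/45649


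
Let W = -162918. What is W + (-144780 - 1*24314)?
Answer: -332012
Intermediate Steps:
W + (-144780 - 1*24314) = -162918 + (-144780 - 1*24314) = -162918 + (-144780 - 24314) = -162918 - 169094 = -332012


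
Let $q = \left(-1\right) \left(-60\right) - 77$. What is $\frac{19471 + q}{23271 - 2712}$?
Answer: $\frac{19454}{20559} \approx 0.94625$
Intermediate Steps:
$q = -17$ ($q = 60 - 77 = -17$)
$\frac{19471 + q}{23271 - 2712} = \frac{19471 - 17}{23271 - 2712} = \frac{19454}{20559}$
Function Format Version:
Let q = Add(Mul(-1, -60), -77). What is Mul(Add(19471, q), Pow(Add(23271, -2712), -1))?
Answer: Rational(19454, 20559) ≈ 0.94625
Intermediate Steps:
q = -17 (q = Add(60, -77) = -17)
Mul(Add(19471, q), Pow(Add(23271, -2712), -1)) = Mul(Add(19471, -17), Pow(Add(23271, -2712), -1)) = Mul(19454, Pow(20559, -1)) = Mul(19454, Rational(1, 20559)) = Rational(19454, 20559)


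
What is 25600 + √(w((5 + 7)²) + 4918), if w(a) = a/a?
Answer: 25600 + √4919 ≈ 25670.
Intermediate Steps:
w(a) = 1
25600 + √(w((5 + 7)²) + 4918) = 25600 + √(1 + 4918) = 25600 + √4919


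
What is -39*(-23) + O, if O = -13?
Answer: 884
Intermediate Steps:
-39*(-23) + O = -39*(-23) - 13 = 897 - 13 = 884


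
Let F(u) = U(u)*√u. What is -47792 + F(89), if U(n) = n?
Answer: -47792 + 89*√89 ≈ -46952.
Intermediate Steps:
F(u) = u^(3/2) (F(u) = u*√u = u^(3/2))
-47792 + F(89) = -47792 + 89^(3/2) = -47792 + 89*√89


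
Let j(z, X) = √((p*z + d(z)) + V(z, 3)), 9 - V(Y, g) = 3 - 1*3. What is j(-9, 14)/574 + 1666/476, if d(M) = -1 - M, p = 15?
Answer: 7/2 + I*√118/574 ≈ 3.5 + 0.018925*I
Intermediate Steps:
V(Y, g) = 9 (V(Y, g) = 9 - (3 - 1*3) = 9 - (3 - 3) = 9 - 1*0 = 9 + 0 = 9)
j(z, X) = √(8 + 14*z) (j(z, X) = √((15*z + (-1 - z)) + 9) = √((-1 + 14*z) + 9) = √(8 + 14*z))
j(-9, 14)/574 + 1666/476 = √(8 + 14*(-9))/574 + 1666/476 = √(8 - 126)*(1/574) + 1666*(1/476) = √(-118)*(1/574) + 7/2 = (I*√118)*(1/574) + 7/2 = I*√118/574 + 7/2 = 7/2 + I*√118/574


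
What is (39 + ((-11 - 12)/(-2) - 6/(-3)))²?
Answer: 11025/4 ≈ 2756.3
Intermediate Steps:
(39 + ((-11 - 12)/(-2) - 6/(-3)))² = (39 + (-23*(-½) - 6*(-⅓)))² = (39 + (23/2 + 2))² = (39 + 27/2)² = (105/2)² = 11025/4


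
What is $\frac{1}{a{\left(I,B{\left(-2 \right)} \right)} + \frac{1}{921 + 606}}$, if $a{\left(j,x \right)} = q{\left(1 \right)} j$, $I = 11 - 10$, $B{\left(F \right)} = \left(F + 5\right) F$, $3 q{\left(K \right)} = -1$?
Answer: $- \frac{1527}{508} \approx -3.0059$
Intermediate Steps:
$q{\left(K \right)} = - \frac{1}{3}$ ($q{\left(K \right)} = \frac{1}{3} \left(-1\right) = - \frac{1}{3}$)
$B{\left(F \right)} = F \left(5 + F\right)$ ($B{\left(F \right)} = \left(5 + F\right) F = F \left(5 + F\right)$)
$I = 1$ ($I = 11 - 10 = 1$)
$a{\left(j,x \right)} = - \frac{j}{3}$
$\frac{1}{a{\left(I,B{\left(-2 \right)} \right)} + \frac{1}{921 + 606}} = \frac{1}{\left(- \frac{1}{3}\right) 1 + \frac{1}{921 + 606}} = \frac{1}{- \frac{1}{3} + \frac{1}{1527}} = \frac{1}{- \frac{508}{1527}} = - \frac{1527}{508}$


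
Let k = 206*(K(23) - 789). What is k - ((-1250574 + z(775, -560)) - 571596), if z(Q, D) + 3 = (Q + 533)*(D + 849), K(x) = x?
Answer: 1286365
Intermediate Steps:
z(Q, D) = -3 + (533 + Q)*(849 + D) (z(Q, D) = -3 + (Q + 533)*(D + 849) = -3 + (533 + Q)*(849 + D))
k = -157796 (k = 206*(23 - 789) = 206*(-766) = -157796)
k - ((-1250574 + z(775, -560)) - 571596) = -157796 - ((-1250574 + (452514 + 533*(-560) + 849*775 - 560*775)) - 571596) = -157796 - ((-1250574 + (452514 - 298480 + 657975 - 434000)) - 571596) = -157796 - ((-1250574 + 378009) - 571596) = -157796 - (-872565 - 571596) = -157796 - 1*(-1444161) = -157796 + 1444161 = 1286365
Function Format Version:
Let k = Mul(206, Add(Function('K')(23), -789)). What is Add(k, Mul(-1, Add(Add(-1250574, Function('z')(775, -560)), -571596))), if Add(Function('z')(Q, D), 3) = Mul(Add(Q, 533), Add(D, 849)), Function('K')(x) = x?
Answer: 1286365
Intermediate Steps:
Function('z')(Q, D) = Add(-3, Mul(Add(533, Q), Add(849, D))) (Function('z')(Q, D) = Add(-3, Mul(Add(Q, 533), Add(D, 849))) = Add(-3, Mul(Add(533, Q), Add(849, D))))
k = -157796 (k = Mul(206, Add(23, -789)) = Mul(206, -766) = -157796)
Add(k, Mul(-1, Add(Add(-1250574, Function('z')(775, -560)), -571596))) = Add(-157796, Mul(-1, Add(Add(-1250574, Add(452514, Mul(533, -560), Mul(849, 775), Mul(-560, 775))), -571596))) = Add(-157796, Mul(-1, Add(Add(-1250574, Add(452514, -298480, 657975, -434000)), -571596))) = Add(-157796, Mul(-1, Add(Add(-1250574, 378009), -571596))) = Add(-157796, Mul(-1, Add(-872565, -571596))) = Add(-157796, Mul(-1, -1444161)) = Add(-157796, 1444161) = 1286365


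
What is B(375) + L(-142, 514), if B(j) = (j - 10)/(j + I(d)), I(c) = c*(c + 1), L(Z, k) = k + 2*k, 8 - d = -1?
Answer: 143479/93 ≈ 1542.8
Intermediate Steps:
d = 9 (d = 8 - 1*(-1) = 8 + 1 = 9)
L(Z, k) = 3*k
I(c) = c*(1 + c)
B(j) = (-10 + j)/(90 + j) (B(j) = (j - 10)/(j + 9*(1 + 9)) = (-10 + j)/(j + 9*10) = (-10 + j)/(j + 90) = (-10 + j)/(90 + j))
B(375) + L(-142, 514) = (-10 + 375)/(90 + 375) + 3*514 = 365/465 + 1542 = (1/465)*365 + 1542 = 73/93 + 1542 = 143479/93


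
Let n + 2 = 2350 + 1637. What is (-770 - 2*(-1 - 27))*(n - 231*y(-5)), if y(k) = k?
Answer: -3669960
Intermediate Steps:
n = 3985 (n = -2 + (2350 + 1637) = -2 + 3987 = 3985)
(-770 - 2*(-1 - 27))*(n - 231*y(-5)) = (-770 - 2*(-1 - 27))*(3985 - 231*(-5)) = (-770 - 2*(-28))*(3985 + 1155) = (-770 + 56)*5140 = -714*5140 = -3669960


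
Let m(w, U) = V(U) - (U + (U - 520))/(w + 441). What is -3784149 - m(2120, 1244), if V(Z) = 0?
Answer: -9691203621/2561 ≈ -3.7841e+6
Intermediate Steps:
m(w, U) = -(-520 + 2*U)/(441 + w) (m(w, U) = 0 - (U + (U - 520))/(w + 441) = 0 - (U + (-520 + U))/(441 + w) = 0 - (-520 + 2*U)/(441 + w) = -(-520 + 2*U)/(441 + w))
-3784149 - m(2120, 1244) = -3784149 - 2*(260 - 1*1244)/(441 + 2120) = -3784149 - 2*(260 - 1244)/2561 = -3784149 - 2*(-984)/2561 = -3784149 - 1*(-1968/2561) = -3784149 + 1968/2561 = -9691203621/2561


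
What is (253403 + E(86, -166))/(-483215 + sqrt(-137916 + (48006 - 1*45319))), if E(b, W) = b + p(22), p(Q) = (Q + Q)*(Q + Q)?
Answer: -123425191375/233496871454 - 255425*I*sqrt(135229)/233496871454 ≈ -0.52859 - 0.00040227*I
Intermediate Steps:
p(Q) = 4*Q**2 (p(Q) = (2*Q)*(2*Q) = 4*Q**2)
E(b, W) = 1936 + b (E(b, W) = b + 4*22**2 = b + 4*484 = b + 1936 = 1936 + b)
(253403 + E(86, -166))/(-483215 + sqrt(-137916 + (48006 - 1*45319))) = (253403 + (1936 + 86))/(-483215 + sqrt(-137916 + (48006 - 1*45319))) = (253403 + 2022)/(-483215 + sqrt(-137916 + (48006 - 45319))) = 255425/(-483215 + sqrt(-137916 + 2687)) = 255425/(-483215 + sqrt(-135229)) = 255425/(-483215 + I*sqrt(135229))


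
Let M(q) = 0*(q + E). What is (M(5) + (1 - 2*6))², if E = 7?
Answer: 121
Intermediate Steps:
M(q) = 0 (M(q) = 0*(q + 7) = 0*(7 + q) = 0)
(M(5) + (1 - 2*6))² = (0 + (1 - 2*6))² = (0 + (1 - 12))² = (0 - 11)² = (-11)² = 121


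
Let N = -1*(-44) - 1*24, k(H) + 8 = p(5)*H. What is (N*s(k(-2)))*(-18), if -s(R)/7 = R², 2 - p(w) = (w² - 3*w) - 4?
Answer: 0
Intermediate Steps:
p(w) = 6 - w² + 3*w (p(w) = 2 - ((w² - 3*w) - 4) = 2 - (-4 + w² - 3*w) = 2 + (4 - w² + 3*w) = 6 - w² + 3*w)
k(H) = -8 - 4*H (k(H) = -8 + (6 - 1*5² + 3*5)*H = -8 + (6 - 1*25 + 15)*H = -8 + (6 - 25 + 15)*H = -8 - 4*H)
N = 20 (N = 44 - 24 = 20)
s(R) = -7*R²
(N*s(k(-2)))*(-18) = (20*(-7*(-8 - 4*(-2))²))*(-18) = (20*(-7*(-8 + 8)²))*(-18) = (20*(-7*0²))*(-18) = (20*(-7*0))*(-18) = (20*0)*(-18) = 0*(-18) = 0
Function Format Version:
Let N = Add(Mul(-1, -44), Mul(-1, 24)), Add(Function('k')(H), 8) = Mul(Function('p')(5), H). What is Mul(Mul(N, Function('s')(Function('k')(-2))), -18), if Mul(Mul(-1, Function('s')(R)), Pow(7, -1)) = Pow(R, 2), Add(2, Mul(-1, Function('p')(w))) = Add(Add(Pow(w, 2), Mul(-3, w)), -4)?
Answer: 0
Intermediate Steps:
Function('p')(w) = Add(6, Mul(-1, Pow(w, 2)), Mul(3, w)) (Function('p')(w) = Add(2, Mul(-1, Add(Add(Pow(w, 2), Mul(-3, w)), -4))) = Add(2, Mul(-1, Add(-4, Pow(w, 2), Mul(-3, w)))) = Add(2, Add(4, Mul(-1, Pow(w, 2)), Mul(3, w))) = Add(6, Mul(-1, Pow(w, 2)), Mul(3, w)))
Function('k')(H) = Add(-8, Mul(-4, H)) (Function('k')(H) = Add(-8, Mul(Add(6, Mul(-1, Pow(5, 2)), Mul(3, 5)), H)) = Add(-8, Mul(Add(6, Mul(-1, 25), 15), H)) = Add(-8, Mul(Add(6, -25, 15), H)) = Add(-8, Mul(-4, H)))
N = 20 (N = Add(44, -24) = 20)
Function('s')(R) = Mul(-7, Pow(R, 2))
Mul(Mul(N, Function('s')(Function('k')(-2))), -18) = Mul(Mul(20, Mul(-7, Pow(Add(-8, Mul(-4, -2)), 2))), -18) = Mul(Mul(20, Mul(-7, Pow(Add(-8, 8), 2))), -18) = Mul(Mul(20, Mul(-7, Pow(0, 2))), -18) = Mul(Mul(20, Mul(-7, 0)), -18) = Mul(Mul(20, 0), -18) = Mul(0, -18) = 0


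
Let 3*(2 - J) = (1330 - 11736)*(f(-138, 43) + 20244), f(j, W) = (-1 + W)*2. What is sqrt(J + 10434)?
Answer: 2*sqrt(17630373) ≈ 8397.7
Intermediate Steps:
f(j, W) = -2 + 2*W
J = 70511058 (J = 2 - (1330 - 11736)*((-2 + 2*43) + 20244)/3 = 2 - (-10406)*((-2 + 86) + 20244)/3 = 2 - (-10406)*(84 + 20244)/3 = 2 - (-10406)*20328/3 = 2 - 1/3*(-211533168) = 2 + 70511056 = 70511058)
sqrt(J + 10434) = sqrt(70511058 + 10434) = sqrt(70521492) = 2*sqrt(17630373)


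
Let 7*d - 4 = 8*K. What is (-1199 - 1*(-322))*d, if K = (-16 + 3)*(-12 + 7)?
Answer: -459548/7 ≈ -65650.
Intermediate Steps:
K = 65 (K = -13*(-5) = 65)
d = 524/7 (d = 4/7 + (8*65)/7 = 4/7 + (1/7)*520 = 4/7 + 520/7 = 524/7 ≈ 74.857)
(-1199 - 1*(-322))*d = (-1199 - 1*(-322))*(524/7) = (-1199 + 322)*(524/7) = -877*524/7 = -459548/7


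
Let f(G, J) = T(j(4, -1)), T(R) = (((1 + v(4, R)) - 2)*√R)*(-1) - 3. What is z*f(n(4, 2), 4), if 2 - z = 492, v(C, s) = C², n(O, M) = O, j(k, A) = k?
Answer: 16170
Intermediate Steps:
z = -490 (z = 2 - 1*492 = 2 - 492 = -490)
T(R) = -3 - 15*√R (T(R) = (((1 + 4²) - 2)*√R)*(-1) - 3 = (((1 + 16) - 2)*√R)*(-1) - 3 = ((17 - 2)*√R)*(-1) - 3 = (15*√R)*(-1) - 3 = -15*√R - 3 = -3 - 15*√R)
f(G, J) = -33 (f(G, J) = -3 - 15*√4 = -3 - 15*2 = -3 - 30 = -33)
z*f(n(4, 2), 4) = -490*(-33) = 16170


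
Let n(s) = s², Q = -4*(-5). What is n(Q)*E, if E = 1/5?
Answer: 80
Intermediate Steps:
E = ⅕ ≈ 0.20000
Q = 20
n(Q)*E = 20²*(⅕) = 400*(⅕) = 80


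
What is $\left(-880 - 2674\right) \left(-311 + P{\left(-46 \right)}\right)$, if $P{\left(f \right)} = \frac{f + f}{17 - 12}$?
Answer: $\frac{5853438}{5} \approx 1.1707 \cdot 10^{6}$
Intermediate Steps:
$P{\left(f \right)} = \frac{2 f}{5}$
$\left(-880 - 2674\right) \left(-311 + P{\left(-46 \right)}\right) = \left(-880 - 2674\right) \left(-311 + \frac{2}{5} \left(-46\right)\right) = - 3554 \left(-311 - \frac{92}{5}\right) = \left(-3554\right) \left(- \frac{1647}{5}\right) = \frac{5853438}{5}$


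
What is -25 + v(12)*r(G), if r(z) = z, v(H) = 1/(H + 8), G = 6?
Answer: -247/10 ≈ -24.700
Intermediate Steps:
v(H) = 1/(8 + H)
-25 + v(12)*r(G) = -25 + 6/(8 + 12) = -25 + 6/20 = -25 + (1/20)*6 = -25 + 3/10 = -247/10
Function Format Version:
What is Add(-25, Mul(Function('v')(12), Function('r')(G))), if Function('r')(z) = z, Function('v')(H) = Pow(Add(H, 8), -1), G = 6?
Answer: Rational(-247, 10) ≈ -24.700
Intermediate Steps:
Function('v')(H) = Pow(Add(8, H), -1)
Add(-25, Mul(Function('v')(12), Function('r')(G))) = Add(-25, Mul(Pow(Add(8, 12), -1), 6)) = Add(-25, Mul(Pow(20, -1), 6)) = Add(-25, Mul(Rational(1, 20), 6)) = Add(-25, Rational(3, 10)) = Rational(-247, 10)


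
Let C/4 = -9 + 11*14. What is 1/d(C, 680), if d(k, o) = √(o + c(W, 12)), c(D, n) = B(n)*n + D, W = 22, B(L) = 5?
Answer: √762/762 ≈ 0.036226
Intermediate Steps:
C = 580 (C = 4*(-9 + 11*14) = 4*(-9 + 154) = 4*145 = 580)
c(D, n) = D + 5*n (c(D, n) = 5*n + D = D + 5*n)
d(k, o) = √(82 + o) (d(k, o) = √(o + (22 + 5*12)) = √(o + (22 + 60)) = √(o + 82) = √(82 + o))
1/d(C, 680) = 1/(√(82 + 680)) = 1/(√762) = √762/762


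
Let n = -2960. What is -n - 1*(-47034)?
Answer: 49994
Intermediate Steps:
-n - 1*(-47034) = -1*(-2960) - 1*(-47034) = 2960 + 47034 = 49994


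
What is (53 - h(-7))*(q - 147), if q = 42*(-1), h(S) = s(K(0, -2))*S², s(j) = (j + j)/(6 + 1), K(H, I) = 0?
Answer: -10017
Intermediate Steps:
s(j) = 2*j/7 (s(j) = (2*j)/7 = (2*j)*(⅐) = 2*j/7)
h(S) = 0 (h(S) = ((2/7)*0)*S² = 0*S² = 0)
q = -42
(53 - h(-7))*(q - 147) = (53 - 1*0)*(-42 - 147) = (53 + 0)*(-189) = 53*(-189) = -10017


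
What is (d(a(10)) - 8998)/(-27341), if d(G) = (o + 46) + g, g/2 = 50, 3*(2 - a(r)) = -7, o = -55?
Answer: 8907/27341 ≈ 0.32577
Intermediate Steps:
a(r) = 13/3 (a(r) = 2 - ⅓*(-7) = 2 + 7/3 = 13/3)
g = 100 (g = 2*50 = 100)
d(G) = 91 (d(G) = (-55 + 46) + 100 = -9 + 100 = 91)
(d(a(10)) - 8998)/(-27341) = (91 - 8998)/(-27341) = -8907*(-1/27341) = 8907/27341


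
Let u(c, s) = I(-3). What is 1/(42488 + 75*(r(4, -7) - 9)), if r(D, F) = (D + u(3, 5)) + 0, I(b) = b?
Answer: 1/41888 ≈ 2.3873e-5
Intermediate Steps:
u(c, s) = -3
r(D, F) = -3 + D (r(D, F) = (D - 3) + 0 = (-3 + D) + 0 = -3 + D)
1/(42488 + 75*(r(4, -7) - 9)) = 1/(42488 + 75*((-3 + 4) - 9)) = 1/(42488 + 75*(1 - 9)) = 1/(42488 + 75*(-8)) = 1/(42488 - 600) = 1/41888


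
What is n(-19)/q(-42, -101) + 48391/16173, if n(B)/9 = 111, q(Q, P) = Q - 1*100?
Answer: -9285305/2296566 ≈ -4.0431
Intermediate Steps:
q(Q, P) = -100 + Q (q(Q, P) = Q - 100 = -100 + Q)
n(B) = 999 (n(B) = 9*111 = 999)
n(-19)/q(-42, -101) + 48391/16173 = 999/(-100 - 42) + 48391/16173 = 999/(-142) + 48391*(1/16173) = 999*(-1/142) + 48391/16173 = -999/142 + 48391/16173 = -9285305/2296566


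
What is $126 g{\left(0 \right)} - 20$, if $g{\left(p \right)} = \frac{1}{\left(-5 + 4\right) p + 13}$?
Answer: $- \frac{134}{13} \approx -10.308$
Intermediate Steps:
$g{\left(p \right)} = \frac{1}{13 - p}$ ($g{\left(p \right)} = \frac{1}{- p + 13} = \frac{1}{13 - p}$)
$126 g{\left(0 \right)} - 20 = 126 \left(- \frac{1}{-13 + 0}\right) - 20 = 126 \left(- \frac{1}{-13}\right) - 20 = 126 \left(\left(-1\right) \left(- \frac{1}{13}\right)\right) - 20 = 126 \cdot \frac{1}{13} - 20 = \frac{126}{13} - 20 = - \frac{134}{13}$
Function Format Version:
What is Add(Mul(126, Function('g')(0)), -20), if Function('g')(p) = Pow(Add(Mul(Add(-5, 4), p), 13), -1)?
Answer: Rational(-134, 13) ≈ -10.308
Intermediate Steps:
Function('g')(p) = Pow(Add(13, Mul(-1, p)), -1) (Function('g')(p) = Pow(Add(Mul(-1, p), 13), -1) = Pow(Add(13, Mul(-1, p)), -1))
Add(Mul(126, Function('g')(0)), -20) = Add(Mul(126, Mul(-1, Pow(Add(-13, 0), -1))), -20) = Add(Mul(126, Mul(-1, Pow(-13, -1))), -20) = Add(Mul(126, Mul(-1, Rational(-1, 13))), -20) = Add(Mul(126, Rational(1, 13)), -20) = Add(Rational(126, 13), -20) = Rational(-134, 13)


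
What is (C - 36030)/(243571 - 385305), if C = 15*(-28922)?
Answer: 234930/70867 ≈ 3.3151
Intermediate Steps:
C = -433830
(C - 36030)/(243571 - 385305) = (-433830 - 36030)/(243571 - 385305) = -469860/(-141734) = -469860*(-1/141734) = 234930/70867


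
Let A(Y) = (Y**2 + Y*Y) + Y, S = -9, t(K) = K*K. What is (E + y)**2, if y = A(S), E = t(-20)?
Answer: 305809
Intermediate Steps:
t(K) = K**2
E = 400 (E = (-20)**2 = 400)
A(Y) = Y + 2*Y**2 (A(Y) = (Y**2 + Y**2) + Y = 2*Y**2 + Y = Y + 2*Y**2)
y = 153 (y = -9*(1 + 2*(-9)) = -9*(1 - 18) = -9*(-17) = 153)
(E + y)**2 = (400 + 153)**2 = 553**2 = 305809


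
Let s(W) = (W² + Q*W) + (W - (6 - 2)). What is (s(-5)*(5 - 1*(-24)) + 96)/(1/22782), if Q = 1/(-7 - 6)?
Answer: 169156350/13 ≈ 1.3012e+7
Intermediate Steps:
Q = -1/13 (Q = 1/(-13) = -1/13 ≈ -0.076923)
s(W) = -4 + W² + 12*W/13 (s(W) = (W² - W/13) + (W - (6 - 2)) = (W² - W/13) + (W - 1*4) = (W² - W/13) + (W - 4) = (W² - W/13) + (-4 + W) = -4 + W² + 12*W/13)
(s(-5)*(5 - 1*(-24)) + 96)/(1/22782) = ((-4 + (-5)² + (12/13)*(-5))*(5 - 1*(-24)) + 96)/(1/22782) = ((-4 + 25 - 60/13)*(5 + 24) + 96)/(1/22782) = ((213/13)*29 + 96)*22782 = (6177/13 + 96)*22782 = (7425/13)*22782 = 169156350/13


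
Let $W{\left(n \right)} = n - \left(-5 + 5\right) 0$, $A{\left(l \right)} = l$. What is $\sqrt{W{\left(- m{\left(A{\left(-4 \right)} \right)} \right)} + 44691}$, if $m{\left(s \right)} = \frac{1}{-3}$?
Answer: $\frac{\sqrt{402222}}{3} \approx 211.4$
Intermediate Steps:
$m{\left(s \right)} = - \frac{1}{3}$
$W{\left(n \right)} = n$ ($W{\left(n \right)} = n - 0 \cdot 0 = n - 0 = n + 0 = n$)
$\sqrt{W{\left(- m{\left(A{\left(-4 \right)} \right)} \right)} + 44691} = \sqrt{\left(-1\right) \left(- \frac{1}{3}\right) + 44691} = \sqrt{\frac{1}{3} + 44691} = \sqrt{\frac{134074}{3}} = \frac{\sqrt{402222}}{3}$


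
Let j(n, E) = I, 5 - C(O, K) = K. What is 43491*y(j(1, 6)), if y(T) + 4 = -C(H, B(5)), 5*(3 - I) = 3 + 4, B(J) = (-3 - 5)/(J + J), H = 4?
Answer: -2131059/5 ≈ -4.2621e+5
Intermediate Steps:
B(J) = -4/J (B(J) = -8*1/(2*J) = -4/J)
C(O, K) = 5 - K
I = 8/5 (I = 3 - (3 + 4)/5 = 3 - ⅕*7 = 3 - 7/5 = 8/5 ≈ 1.6000)
j(n, E) = 8/5
y(T) = -49/5 (y(T) = -4 - (5 - (-4)/5) = -4 - (5 - 1*(-⅘)) = -4 - (5 + ⅘) = -4 - 1*29/5 = -4 - 29/5 = -49/5)
43491*y(j(1, 6)) = 43491*(-49/5) = -2131059/5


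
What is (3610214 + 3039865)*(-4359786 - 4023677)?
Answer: -55750691243577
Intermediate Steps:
(3610214 + 3039865)*(-4359786 - 4023677) = 6650079*(-8383463) = -55750691243577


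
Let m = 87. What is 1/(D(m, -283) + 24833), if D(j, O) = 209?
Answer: 1/25042 ≈ 3.9933e-5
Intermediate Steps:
1/(D(m, -283) + 24833) = 1/(209 + 24833) = 1/25042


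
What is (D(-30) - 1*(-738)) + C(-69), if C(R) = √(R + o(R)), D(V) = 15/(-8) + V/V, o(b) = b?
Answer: 5897/8 + I*√138 ≈ 737.13 + 11.747*I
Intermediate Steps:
D(V) = -7/8 (D(V) = 15*(-⅛) + 1 = -15/8 + 1 = -7/8)
C(R) = √2*√R (C(R) = √(R + R) = √(2*R) = √2*√R)
(D(-30) - 1*(-738)) + C(-69) = (-7/8 - 1*(-738)) + √2*√(-69) = (-7/8 + 738) + √2*(I*√69) = 5897/8 + I*√138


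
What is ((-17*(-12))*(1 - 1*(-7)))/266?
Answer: 816/133 ≈ 6.1353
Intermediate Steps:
((-17*(-12))*(1 - 1*(-7)))/266 = (204*(1 + 7))*(1/266) = (204*8)*(1/266) = 1632*(1/266) = 816/133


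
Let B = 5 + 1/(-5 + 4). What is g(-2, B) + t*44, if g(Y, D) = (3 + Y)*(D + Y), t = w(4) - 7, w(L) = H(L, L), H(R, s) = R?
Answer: -130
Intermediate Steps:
w(L) = L
t = -3 (t = 4 - 7 = -3)
B = 4 (B = 5 + 1/(-1) = 5 - 1 = 4)
g(-2, B) + t*44 = ((-2)**2 + 3*4 + 3*(-2) + 4*(-2)) - 3*44 = (4 + 12 - 6 - 8) - 132 = 2 - 132 = -130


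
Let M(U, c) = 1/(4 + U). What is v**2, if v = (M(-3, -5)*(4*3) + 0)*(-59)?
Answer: 501264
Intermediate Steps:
v = -708 (v = ((4*3)/(4 - 3) + 0)*(-59) = (12/1 + 0)*(-59) = (1*12 + 0)*(-59) = (12 + 0)*(-59) = 12*(-59) = -708)
v**2 = (-708)**2 = 501264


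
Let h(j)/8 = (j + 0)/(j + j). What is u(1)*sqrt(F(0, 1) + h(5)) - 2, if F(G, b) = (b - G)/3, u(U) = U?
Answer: -2 + sqrt(39)/3 ≈ 0.081666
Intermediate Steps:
h(j) = 4 (h(j) = 8*((j + 0)/(j + j)) = 8*(j/((2*j))) = 8*(j*(1/(2*j))) = 8*(1/2) = 4)
F(G, b) = -G/3 + b/3 (F(G, b) = (b - G)*(1/3) = -G/3 + b/3)
u(1)*sqrt(F(0, 1) + h(5)) - 2 = 1*sqrt((-1/3*0 + (1/3)*1) + 4) - 2 = 1*sqrt((0 + 1/3) + 4) - 2 = 1*sqrt(1/3 + 4) - 2 = 1*sqrt(13/3) - 2 = 1*(sqrt(39)/3) - 2 = sqrt(39)/3 - 2 = -2 + sqrt(39)/3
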